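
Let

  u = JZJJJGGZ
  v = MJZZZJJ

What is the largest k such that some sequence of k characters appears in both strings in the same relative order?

4

Pick J [1,2]; then Z [2,5]; then J [4,6]; then J [5,7]; all 4 characters appear in both, in order. Since dp[8][7] = 4, nothing longer is possible.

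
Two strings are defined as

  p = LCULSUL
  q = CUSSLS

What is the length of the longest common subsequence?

Match C (p #2, q #1), U (p #3, q #2), L (p #4, q #5), S (p #5, q #6) — 4 characters in the same relative order in both. dp[7][6] = 4 confirms this is the maximum.

4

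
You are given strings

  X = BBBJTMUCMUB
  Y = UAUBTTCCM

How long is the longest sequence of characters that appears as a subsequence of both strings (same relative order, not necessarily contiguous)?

Let dp[i][j] be the LCS length of the first i characters of X and the first j characters of Y. dp[i][j] = dp[i-1][j-1]+1 when the i-th and j-th characters match, else max(dp[i-1][j], dp[i][j-1]).
    ·  U  A  U  B  T  T  C  C  M
 ·  0  0  0  0  0  0  0  0  0  0
 B  0  0  0  0  1  1  1  1  1  1
 B  0  0  0  0  1  1  1  1  1  1
 B  0  0  0  0  1  1  1  1  1  1
 J  0  0  0  0  1  1  1  1  1  1
 T  0  0  0  0  1  2  2  2  2  2
 M  0  0  0  0  1  2  2  2  2  3
 U  0  1  1  1  1  2  2  2  2  3
 C  0  1  1  1  1  2  2  3  3  3
 M  0  1  1  1  1  2  2  3  3  4
 U  0  1  1  2  2  2  2  3  3  4
 B  0  1  1  2  3  3  3  3  3  4
dp[11][9] = 4. One LCS (by backtracking along matches): BTCM.

4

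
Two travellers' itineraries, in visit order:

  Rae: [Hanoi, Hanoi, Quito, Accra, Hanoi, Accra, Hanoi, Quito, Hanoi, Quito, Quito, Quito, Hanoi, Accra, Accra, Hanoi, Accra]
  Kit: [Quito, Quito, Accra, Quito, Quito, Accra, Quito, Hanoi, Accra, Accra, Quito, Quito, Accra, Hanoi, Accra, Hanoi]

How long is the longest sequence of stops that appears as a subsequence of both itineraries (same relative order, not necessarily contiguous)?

10

Taking Quito [3,2]; then Accra [4,3]; then Accra [6,6]; then Quito [8,7]; then Hanoi [9,8]; then Quito [10,11]; then Quito [11,12]; then Hanoi [13,14]; then Accra [15,15]; then Hanoi [16,16] gives a common subsequence of length 10. dp[17][16] = 10 confirms this is the maximum.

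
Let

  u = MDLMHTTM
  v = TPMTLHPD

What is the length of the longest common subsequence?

3

Let dp[i][j] be the LCS length of the first i characters of u and the first j characters of v. dp[i][j] = dp[i-1][j-1]+1 when the i-th and j-th characters match, else max(dp[i-1][j], dp[i][j-1]).
    ·  T  P  M  T  L  H  P  D
 ·  0  0  0  0  0  0  0  0  0
 M  0  0  0  1  1  1  1  1  1
 D  0  0  0  1  1  1  1  1  2
 L  0  0  0  1  1  2  2  2  2
 M  0  0  0  1  1  2  2  2  2
 H  0  0  0  1  1  2  3  3  3
 T  0  1  1  1  2  2  3  3  3
 T  0  1  1  1  2  2  3  3  3
 M  0  1  1  2  2  2  3  3  3
dp[8][8] = 3. One LCS (by backtracking along matches): MLH.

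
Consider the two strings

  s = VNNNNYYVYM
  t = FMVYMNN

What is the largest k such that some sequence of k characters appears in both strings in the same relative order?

Let dp[i][j] be the LCS length of the first i characters of s and the first j characters of t. dp[i][j] = dp[i-1][j-1]+1 when the i-th and j-th characters match, else max(dp[i-1][j], dp[i][j-1]).
    ·  F  M  V  Y  M  N  N
 ·  0  0  0  0  0  0  0  0
 V  0  0  0  1  1  1  1  1
 N  0  0  0  1  1  1  2  2
 N  0  0  0  1  1  1  2  3
 N  0  0  0  1  1  1  2  3
 N  0  0  0  1  1  1  2  3
 Y  0  0  0  1  2  2  2  3
 Y  0  0  0  1  2  2  2  3
 V  0  0  0  1  2  2  2  3
 Y  0  0  0  1  2  2  2  3
 M  0  0  1  1  2  3  3  3
dp[10][7] = 3. One LCS (by backtracking along matches): VNN.

3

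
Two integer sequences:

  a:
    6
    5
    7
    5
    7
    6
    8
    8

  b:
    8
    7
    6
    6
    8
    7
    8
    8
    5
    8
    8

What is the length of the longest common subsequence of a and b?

Match 6 at a[1]=b[4], 7 at a[3]=b[6], 5 at a[4]=b[9], 8 at a[7]=b[10], 8 at a[8]=b[11] — 5 values in the same relative order in both. dp[8][11] = 5 confirms this is the maximum.

5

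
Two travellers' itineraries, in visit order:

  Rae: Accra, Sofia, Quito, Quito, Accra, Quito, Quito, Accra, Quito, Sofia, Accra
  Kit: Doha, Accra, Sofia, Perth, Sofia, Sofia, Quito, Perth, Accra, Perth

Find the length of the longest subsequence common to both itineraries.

Taking Accra at Rae[1]=Kit[2], then Sofia at Rae[2]=Kit[6], then Quito at Rae[3]=Kit[7], then Accra at Rae[5]=Kit[9] gives a common subsequence of length 4. Since dp[11][10] = 4, nothing longer is possible.

4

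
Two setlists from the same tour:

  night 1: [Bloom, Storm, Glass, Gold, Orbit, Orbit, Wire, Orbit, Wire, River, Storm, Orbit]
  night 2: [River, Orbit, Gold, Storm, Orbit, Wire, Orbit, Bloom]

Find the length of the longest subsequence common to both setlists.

One common subsequence of length 4: Storm [2,4]; then Orbit [6,5]; then Wire [7,6]; then Orbit [8,7]. Since dp[12][8] = 4, nothing longer is possible.

4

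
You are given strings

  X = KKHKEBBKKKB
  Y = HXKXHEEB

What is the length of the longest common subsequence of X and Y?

4

Match K (X #1, Y #3); then H (X #3, Y #5); then E (X #5, Y #7); then B (X #11, Y #8) — 4 characters in the same relative order in both. Since dp[11][8] = 4, nothing longer is possible.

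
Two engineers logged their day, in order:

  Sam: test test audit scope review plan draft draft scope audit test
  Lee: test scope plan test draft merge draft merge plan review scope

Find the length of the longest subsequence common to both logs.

Pick test [2,1], then scope [4,2], then plan [6,3], then draft [7,5], then draft [8,7], then scope [9,11]; all 6 tasks appear in both, in order. Since dp[11][11] = 6, nothing longer is possible.

6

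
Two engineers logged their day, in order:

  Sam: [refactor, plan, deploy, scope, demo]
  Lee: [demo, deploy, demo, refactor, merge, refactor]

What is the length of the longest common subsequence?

Pick deploy (Sam #3, Lee #2) → demo (Sam #5, Lee #3); all 2 tasks appear in both, in order. The LCS DP gives dp[5][6] = 2, so this is optimal.

2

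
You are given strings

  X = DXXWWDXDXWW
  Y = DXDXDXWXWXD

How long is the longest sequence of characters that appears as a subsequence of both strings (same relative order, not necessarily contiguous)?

8

Pick D (X #1, Y #1), X (X #3, Y #2), D (X #6, Y #3), X (X #7, Y #4), D (X #8, Y #5), X (X #9, Y #6), W (X #10, Y #7), W (X #11, Y #9); all 8 characters appear in both, in order. The LCS DP gives dp[11][11] = 8, so this is optimal.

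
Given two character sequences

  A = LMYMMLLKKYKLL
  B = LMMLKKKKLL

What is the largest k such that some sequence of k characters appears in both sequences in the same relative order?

9

One common subsequence of length 9: L [1,1], then M [4,2], then M [5,3], then L [6,4], then K [8,6], then K [9,7], then K [11,8], then L [12,9], then L [13,10]. The LCS DP gives dp[13][10] = 9, so this is optimal.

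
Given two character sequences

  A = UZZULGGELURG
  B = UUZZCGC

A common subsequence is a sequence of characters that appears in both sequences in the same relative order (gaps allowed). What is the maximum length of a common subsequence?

4

Pick U at A[1]=B[2] → Z at A[2]=B[3] → Z at A[3]=B[4] → G at A[6]=B[6]; all 4 characters appear in both, in order, and the DP table's final entry dp[12][7] is also 4, so no common subsequence is longer.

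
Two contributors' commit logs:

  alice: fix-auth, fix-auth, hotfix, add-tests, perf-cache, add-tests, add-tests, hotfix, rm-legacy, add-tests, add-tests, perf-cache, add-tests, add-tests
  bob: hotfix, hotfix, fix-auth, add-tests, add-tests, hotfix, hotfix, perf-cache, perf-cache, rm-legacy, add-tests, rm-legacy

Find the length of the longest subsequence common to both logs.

6

Pick fix-auth (alice #2, bob #3), add-tests (alice #4, bob #4), add-tests (alice #6, bob #5), hotfix (alice #8, bob #7), rm-legacy (alice #9, bob #10), add-tests (alice #10, bob #11); all 6 commits appear in both, in order. Since dp[14][12] = 6, nothing longer is possible.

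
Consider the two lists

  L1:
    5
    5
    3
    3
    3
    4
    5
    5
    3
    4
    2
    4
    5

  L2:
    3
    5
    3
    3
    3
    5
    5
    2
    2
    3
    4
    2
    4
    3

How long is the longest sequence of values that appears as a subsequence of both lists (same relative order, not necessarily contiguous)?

10

Pick 5 [2,2], 3 [3,3], 3 [4,4], 3 [5,5], 5 [7,6], 5 [8,7], 3 [9,10], 4 [10,11], 2 [11,12], 4 [12,13]; all 10 values appear in both, in order. The LCS DP gives dp[13][14] = 10, so this is optimal.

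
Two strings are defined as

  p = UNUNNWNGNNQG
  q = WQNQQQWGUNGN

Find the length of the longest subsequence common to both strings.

5

Let dp[i][j] be the LCS length of the first i characters of p and the first j characters of q. dp[i][j] = dp[i-1][j-1]+1 when the i-th and j-th characters match, else max(dp[i-1][j], dp[i][j-1]).
    ·  W  Q  N  Q  Q  Q  W  G  U  N  G  N
 ·  0  0  0  0  0  0  0  0  0  0  0  0  0
 U  0  0  0  0  0  0  0  0  0  1  1  1  1
 N  0  0  0  1  1  1  1  1  1  1  2  2  2
 U  0  0  0  1  1  1  1  1  1  2  2  2  2
 N  0  0  0  1  1  1  1  1  1  2  3  3  3
 N  0  0  0  1  1  1  1  1  1  2  3  3  4
 W  0  1  1  1  1  1  1  2  2  2  3  3  4
 N  0  1  1  2  2  2  2  2  2  2  3  3  4
 G  0  1  1  2  2  2  2  2  3  3  3  4  4
 N  0  1  1  2  2  2  2  2  3  3  4  4  5
 N  0  1  1  2  2  2  2  2  3  3  4  4  5
 Q  0  1  2  2  3  3  3  3  3  3  4  4  5
 G  0  1  2  2  3  3  3  3  4  4  4  5  5
dp[12][12] = 5. One LCS (by backtracking along matches): NUNGN.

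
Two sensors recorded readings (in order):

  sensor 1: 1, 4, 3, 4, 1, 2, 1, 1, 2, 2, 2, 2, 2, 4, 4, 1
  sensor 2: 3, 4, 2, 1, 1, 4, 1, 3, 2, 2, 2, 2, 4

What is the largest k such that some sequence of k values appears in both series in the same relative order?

10

Match 3 [3,1] → 4 [4,2] → 1 [5,4] → 1 [7,5] → 1 [8,7] → 2 [10,9] → 2 [11,10] → 2 [12,11] → 2 [13,12] → 4 [15,13] — 10 values in the same relative order in both. The LCS DP gives dp[16][13] = 10, so this is optimal.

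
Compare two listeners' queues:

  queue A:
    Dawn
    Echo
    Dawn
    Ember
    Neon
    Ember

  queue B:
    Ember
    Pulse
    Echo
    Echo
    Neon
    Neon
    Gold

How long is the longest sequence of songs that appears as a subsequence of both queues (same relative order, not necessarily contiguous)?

2

Match Echo at queue A[2]=queue B[4]; then Neon at queue A[5]=queue B[6] — 2 songs in the same relative order in both. Since dp[6][7] = 2, nothing longer is possible.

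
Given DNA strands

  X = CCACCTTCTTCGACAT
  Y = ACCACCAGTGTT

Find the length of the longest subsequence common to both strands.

One common subsequence of length 8: C at X[1]=Y[2] → C at X[2]=Y[3] → A at X[3]=Y[4] → C at X[4]=Y[5] → C at X[5]=Y[6] → T at X[6]=Y[9] → T at X[10]=Y[11] → T at X[16]=Y[12]. Since dp[16][12] = 8, nothing longer is possible.

8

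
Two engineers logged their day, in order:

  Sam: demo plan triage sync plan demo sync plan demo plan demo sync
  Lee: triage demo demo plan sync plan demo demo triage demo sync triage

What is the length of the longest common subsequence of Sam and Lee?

Pick demo [1,3] → plan [2,4] → sync [4,5] → plan [5,6] → demo [6,7] → demo [9,8] → demo [11,10] → sync [12,11]; all 8 tasks appear in both, in order. dp[12][12] = 8 confirms this is the maximum.

8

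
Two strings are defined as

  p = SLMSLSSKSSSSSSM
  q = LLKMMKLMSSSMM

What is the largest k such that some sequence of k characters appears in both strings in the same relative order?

7

Match L at p[2]=q[2], M at p[3]=q[5], L at p[5]=q[7], S at p[6]=q[9], S at p[7]=q[10], S at p[9]=q[11], M at p[15]=q[13] — 7 characters in the same relative order in both. dp[15][13] = 7 confirms this is the maximum.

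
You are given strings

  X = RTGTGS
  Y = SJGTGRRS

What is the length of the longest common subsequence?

4

Let dp[i][j] be the LCS length of the first i characters of X and the first j characters of Y. dp[i][j] = dp[i-1][j-1]+1 when the i-th and j-th characters match, else max(dp[i-1][j], dp[i][j-1]).
    ·  S  J  G  T  G  R  R  S
 ·  0  0  0  0  0  0  0  0  0
 R  0  0  0  0  0  0  1  1  1
 T  0  0  0  0  1  1  1  1  1
 G  0  0  0  1  1  2  2  2  2
 T  0  0  0  1  2  2  2  2  2
 G  0  0  0  1  2  3  3  3  3
 S  0  1  1  1  2  3  3  3  4
dp[6][8] = 4. One LCS (by backtracking along matches): GTGS.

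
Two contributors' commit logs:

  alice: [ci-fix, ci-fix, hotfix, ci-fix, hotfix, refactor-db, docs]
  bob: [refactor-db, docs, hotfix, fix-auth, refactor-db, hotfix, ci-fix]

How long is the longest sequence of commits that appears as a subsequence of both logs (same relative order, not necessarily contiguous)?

Taking hotfix (alice #3, bob #6) → ci-fix (alice #4, bob #7) gives a common subsequence of length 2. Since dp[7][7] = 2, nothing longer is possible.

2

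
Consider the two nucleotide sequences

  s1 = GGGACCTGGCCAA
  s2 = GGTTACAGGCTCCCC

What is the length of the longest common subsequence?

8

One common subsequence of length 8: G (s1 #1, s2 #1), G (s1 #2, s2 #2), A (s1 #4, s2 #5), C (s1 #5, s2 #6), C (s1 #6, s2 #10), T (s1 #7, s2 #11), C (s1 #10, s2 #14), C (s1 #11, s2 #15). The LCS DP gives dp[13][15] = 8, so this is optimal.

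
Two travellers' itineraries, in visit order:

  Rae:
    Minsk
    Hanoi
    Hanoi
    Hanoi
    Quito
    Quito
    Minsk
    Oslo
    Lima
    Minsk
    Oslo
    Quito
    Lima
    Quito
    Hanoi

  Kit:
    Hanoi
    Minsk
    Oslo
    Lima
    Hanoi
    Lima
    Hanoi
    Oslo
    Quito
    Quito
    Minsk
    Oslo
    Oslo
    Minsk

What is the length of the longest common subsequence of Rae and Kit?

Taking Minsk (Rae #1, Kit #2), Hanoi (Rae #2, Kit #5), Hanoi (Rae #3, Kit #7), Quito (Rae #5, Kit #9), Quito (Rae #6, Kit #10), Minsk (Rae #7, Kit #11), Oslo (Rae #8, Kit #13), Minsk (Rae #10, Kit #14) gives a common subsequence of length 8. Since dp[15][14] = 8, nothing longer is possible.

8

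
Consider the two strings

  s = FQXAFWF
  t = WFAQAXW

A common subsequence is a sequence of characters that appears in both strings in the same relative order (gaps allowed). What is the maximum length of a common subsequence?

Let dp[i][j] be the LCS length of the first i characters of s and the first j characters of t. dp[i][j] = dp[i-1][j-1]+1 when the i-th and j-th characters match, else max(dp[i-1][j], dp[i][j-1]).
    ·  W  F  A  Q  A  X  W
 ·  0  0  0  0  0  0  0  0
 F  0  0  1  1  1  1  1  1
 Q  0  0  1  1  2  2  2  2
 X  0  0  1  1  2  2  3  3
 A  0  0  1  2  2  3  3  3
 F  0  0  1  2  2  3  3  3
 W  0  1  1  2  2  3  3  4
 F  0  1  2  2  2  3  3  4
dp[7][7] = 4. One LCS (by backtracking along matches): FQXW.

4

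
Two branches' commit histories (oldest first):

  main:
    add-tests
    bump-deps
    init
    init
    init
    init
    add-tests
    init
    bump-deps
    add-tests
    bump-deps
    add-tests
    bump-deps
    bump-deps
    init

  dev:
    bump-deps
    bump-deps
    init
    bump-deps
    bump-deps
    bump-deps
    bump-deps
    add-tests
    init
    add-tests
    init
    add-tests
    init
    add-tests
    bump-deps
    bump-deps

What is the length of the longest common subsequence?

Match bump-deps at main[2]=dev[2] → init at main[3]=dev[3] → init at main[4]=dev[9] → init at main[6]=dev[11] → add-tests at main[7]=dev[12] → init at main[8]=dev[13] → add-tests at main[12]=dev[14] → bump-deps at main[13]=dev[15] → bump-deps at main[14]=dev[16] — 9 commits in the same relative order in both. dp[15][16] = 9 confirms this is the maximum.

9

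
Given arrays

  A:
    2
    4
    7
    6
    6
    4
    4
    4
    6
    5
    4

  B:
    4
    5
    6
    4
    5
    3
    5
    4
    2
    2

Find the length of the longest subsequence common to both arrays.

5

Let dp[i][j] be the LCS length of the first i values of A and the first j values of B. dp[i][j] = dp[i-1][j-1]+1 when the i-th and j-th values match, else max(dp[i-1][j], dp[i][j-1]).
    ·  4  5  6  4  5  3  5  4  2  2
 ·  0  0  0  0  0  0  0  0  0  0  0
 2  0  0  0  0  0  0  0  0  0  1  1
 4  0  1  1  1  1  1  1  1  1  1  1
 7  0  1  1  1  1  1  1  1  1  1  1
 6  0  1  1  2  2  2  2  2  2  2  2
 6  0  1  1  2  2  2  2  2  2  2  2
 4  0  1  1  2  3  3  3  3  3  3  3
 4  0  1  1  2  3  3  3  3  4  4  4
 4  0  1  1  2  3  3  3  3  4  4  4
 6  0  1  1  2  3  3  3  3  4  4  4
 5  0  1  2  2  3  4  4  4  4  4  4
 4  0  1  2  2  3  4  4  4  5  5  5
dp[11][10] = 5. One LCS (by backtracking along matches): 4, 6, 4, 5, 4.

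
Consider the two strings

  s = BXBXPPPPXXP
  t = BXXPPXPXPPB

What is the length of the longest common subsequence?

8

Let dp[i][j] be the LCS length of the first i characters of s and the first j characters of t. dp[i][j] = dp[i-1][j-1]+1 when the i-th and j-th characters match, else max(dp[i-1][j], dp[i][j-1]).
    ·  B  X  X  P  P  X  P  X  P  P  B
 ·  0  0  0  0  0  0  0  0  0  0  0  0
 B  0  1  1  1  1  1  1  1  1  1  1  1
 X  0  1  2  2  2  2  2  2  2  2  2  2
 B  0  1  2  2  2  2  2  2  2  2  2  3
 X  0  1  2  3  3  3  3  3  3  3  3  3
 P  0  1  2  3  4  4  4  4  4  4  4  4
 P  0  1  2  3  4  5  5  5  5  5  5  5
 P  0  1  2  3  4  5  5  6  6  6  6  6
 P  0  1  2  3  4  5  5  6  6  7  7  7
 X  0  1  2  3  4  5  6  6  7  7  7  7
 X  0  1  2  3  4  5  6  6  7  7  7  7
 P  0  1  2  3  4  5  6  7  7  8  8  8
dp[11][11] = 8. One LCS (by backtracking along matches): BXXPPPPP.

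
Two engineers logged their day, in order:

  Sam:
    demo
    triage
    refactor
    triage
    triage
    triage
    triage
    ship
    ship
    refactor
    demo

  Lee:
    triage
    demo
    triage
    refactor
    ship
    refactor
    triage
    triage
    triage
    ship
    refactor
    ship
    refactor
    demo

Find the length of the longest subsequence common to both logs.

One common subsequence of length 10: demo at Sam[1]=Lee[2], then triage at Sam[2]=Lee[3], then refactor at Sam[3]=Lee[6], then triage at Sam[5]=Lee[7], then triage at Sam[6]=Lee[8], then triage at Sam[7]=Lee[9], then ship at Sam[8]=Lee[10], then ship at Sam[9]=Lee[12], then refactor at Sam[10]=Lee[13], then demo at Sam[11]=Lee[14]. Since dp[11][14] = 10, nothing longer is possible.

10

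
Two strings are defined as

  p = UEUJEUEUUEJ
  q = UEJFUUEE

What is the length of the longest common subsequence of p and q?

6

Match U [1,1] → E [2,2] → U [3,5] → U [6,6] → E [7,7] → E [10,8] — 6 characters in the same relative order in both. dp[11][8] = 6 confirms this is the maximum.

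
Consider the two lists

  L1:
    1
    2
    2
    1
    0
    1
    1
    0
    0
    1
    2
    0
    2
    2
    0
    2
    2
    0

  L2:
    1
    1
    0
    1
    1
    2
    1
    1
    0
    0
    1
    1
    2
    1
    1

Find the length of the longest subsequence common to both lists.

9

Taking 1 at L1[1]=L2[1]; then 1 at L1[4]=L2[2]; then 0 at L1[5]=L2[3]; then 1 at L1[6]=L2[7]; then 1 at L1[7]=L2[8]; then 0 at L1[8]=L2[9]; then 0 at L1[9]=L2[10]; then 1 at L1[10]=L2[12]; then 2 at L1[11]=L2[13] gives a common subsequence of length 9. The LCS DP gives dp[18][15] = 9, so this is optimal.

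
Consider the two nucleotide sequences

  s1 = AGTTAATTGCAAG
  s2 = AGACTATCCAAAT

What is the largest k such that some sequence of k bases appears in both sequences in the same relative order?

Pick A at s1[1]=s2[1], then G at s1[2]=s2[2], then T at s1[4]=s2[5], then A at s1[6]=s2[6], then T at s1[7]=s2[7], then C at s1[10]=s2[9], then A at s1[11]=s2[11], then A at s1[12]=s2[12]; all 8 bases appear in both, in order. The LCS DP gives dp[13][13] = 8, so this is optimal.

8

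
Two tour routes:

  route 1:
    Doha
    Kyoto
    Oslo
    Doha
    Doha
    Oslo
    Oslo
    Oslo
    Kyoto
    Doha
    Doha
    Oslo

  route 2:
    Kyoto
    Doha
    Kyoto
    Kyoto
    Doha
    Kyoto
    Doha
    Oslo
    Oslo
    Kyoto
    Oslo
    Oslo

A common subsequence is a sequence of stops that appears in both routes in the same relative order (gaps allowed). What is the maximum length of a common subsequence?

8

Pick Doha (route 1 #1, route 2 #2) → Kyoto (route 1 #2, route 2 #4) → Doha (route 1 #4, route 2 #5) → Doha (route 1 #5, route 2 #7) → Oslo (route 1 #6, route 2 #8) → Oslo (route 1 #7, route 2 #9) → Oslo (route 1 #8, route 2 #11) → Oslo (route 1 #12, route 2 #12); all 8 stops appear in both, in order. dp[12][12] = 8 confirms this is the maximum.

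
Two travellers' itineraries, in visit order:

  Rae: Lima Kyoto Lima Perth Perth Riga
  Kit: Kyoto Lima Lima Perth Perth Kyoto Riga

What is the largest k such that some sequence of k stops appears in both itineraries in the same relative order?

5

Taking Lima at Rae[1]=Kit[2]; then Lima at Rae[3]=Kit[3]; then Perth at Rae[4]=Kit[4]; then Perth at Rae[5]=Kit[5]; then Riga at Rae[6]=Kit[7] gives a common subsequence of length 5. Since dp[6][7] = 5, nothing longer is possible.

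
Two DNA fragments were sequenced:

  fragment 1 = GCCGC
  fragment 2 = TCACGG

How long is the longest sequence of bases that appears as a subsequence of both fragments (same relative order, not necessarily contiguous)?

One common subsequence of length 3: C at fragment 1[2]=fragment 2[2]; then C at fragment 1[3]=fragment 2[4]; then G at fragment 1[4]=fragment 2[6]. Since dp[5][6] = 3, nothing longer is possible.

3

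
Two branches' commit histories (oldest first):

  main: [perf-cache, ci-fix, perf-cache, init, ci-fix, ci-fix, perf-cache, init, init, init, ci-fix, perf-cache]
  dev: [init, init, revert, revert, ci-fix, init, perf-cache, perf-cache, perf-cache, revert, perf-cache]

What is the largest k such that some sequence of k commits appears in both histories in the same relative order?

4

Match perf-cache (main #1, dev #7), perf-cache (main #3, dev #8), perf-cache (main #7, dev #9), perf-cache (main #12, dev #11) — 4 commits in the same relative order in both. dp[12][11] = 4 confirms this is the maximum.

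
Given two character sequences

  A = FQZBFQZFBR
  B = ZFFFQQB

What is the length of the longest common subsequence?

4

Pick F at A[1]=B[4] → Q at A[2]=B[5] → Q at A[6]=B[6] → B at A[9]=B[7]; all 4 characters appear in both, in order. dp[10][7] = 4 confirms this is the maximum.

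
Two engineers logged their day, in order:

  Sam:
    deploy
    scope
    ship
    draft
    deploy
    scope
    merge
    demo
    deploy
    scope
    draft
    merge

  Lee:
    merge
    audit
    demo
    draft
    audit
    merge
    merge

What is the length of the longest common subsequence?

4

Taking merge (Sam #7, Lee #1); then demo (Sam #8, Lee #3); then draft (Sam #11, Lee #4); then merge (Sam #12, Lee #7) gives a common subsequence of length 4. Since dp[12][7] = 4, nothing longer is possible.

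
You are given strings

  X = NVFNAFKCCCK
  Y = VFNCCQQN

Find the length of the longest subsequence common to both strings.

5

Taking V (X #2, Y #1), then F (X #3, Y #2), then N (X #4, Y #3), then C (X #8, Y #4), then C (X #9, Y #5) gives a common subsequence of length 5. Since dp[11][8] = 5, nothing longer is possible.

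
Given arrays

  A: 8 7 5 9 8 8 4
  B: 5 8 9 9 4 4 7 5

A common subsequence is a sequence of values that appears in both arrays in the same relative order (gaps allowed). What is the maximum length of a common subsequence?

Match 8 [1,2] → 7 [2,7] → 5 [3,8] — 3 values in the same relative order in both. dp[7][8] = 3 confirms this is the maximum.

3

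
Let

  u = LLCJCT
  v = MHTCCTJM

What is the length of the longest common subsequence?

3

Let dp[i][j] be the LCS length of the first i characters of u and the first j characters of v. dp[i][j] = dp[i-1][j-1]+1 when the i-th and j-th characters match, else max(dp[i-1][j], dp[i][j-1]).
    ·  M  H  T  C  C  T  J  M
 ·  0  0  0  0  0  0  0  0  0
 L  0  0  0  0  0  0  0  0  0
 L  0  0  0  0  0  0  0  0  0
 C  0  0  0  0  1  1  1  1  1
 J  0  0  0  0  1  1  1  2  2
 C  0  0  0  0  1  2  2  2  2
 T  0  0  0  1  1  2  3  3  3
dp[6][8] = 3. One LCS (by backtracking along matches): CCT.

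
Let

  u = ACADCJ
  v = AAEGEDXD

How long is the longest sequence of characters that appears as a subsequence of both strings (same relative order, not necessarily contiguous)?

3

Taking A [1,1]; then A [3,2]; then D [4,8] gives a common subsequence of length 3. Since dp[6][8] = 3, nothing longer is possible.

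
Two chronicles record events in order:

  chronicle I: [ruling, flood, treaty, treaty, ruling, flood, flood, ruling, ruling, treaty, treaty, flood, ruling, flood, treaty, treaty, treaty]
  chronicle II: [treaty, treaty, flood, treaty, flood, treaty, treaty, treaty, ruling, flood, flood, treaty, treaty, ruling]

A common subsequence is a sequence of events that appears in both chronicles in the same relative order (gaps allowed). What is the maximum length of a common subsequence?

One common subsequence of length 10: treaty at chronicle I[3]=chronicle II[1]; then treaty at chronicle I[4]=chronicle II[2]; then flood at chronicle I[6]=chronicle II[3]; then flood at chronicle I[7]=chronicle II[5]; then treaty at chronicle I[10]=chronicle II[7]; then treaty at chronicle I[11]=chronicle II[8]; then flood at chronicle I[12]=chronicle II[10]; then flood at chronicle I[14]=chronicle II[11]; then treaty at chronicle I[15]=chronicle II[12]; then treaty at chronicle I[16]=chronicle II[13]. dp[17][14] = 10 confirms this is the maximum.

10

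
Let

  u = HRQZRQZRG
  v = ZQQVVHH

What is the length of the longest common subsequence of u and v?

One common subsequence of length 2: Q (u #3, v #2) → Q (u #6, v #3), and the DP table's final entry dp[9][7] is also 2, so no common subsequence is longer.

2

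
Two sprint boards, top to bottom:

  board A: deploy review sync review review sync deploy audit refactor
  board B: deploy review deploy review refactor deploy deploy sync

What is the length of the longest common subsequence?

4

Taking deploy (board A #1, board B #1); then review (board A #2, board B #2); then review (board A #4, board B #4); then sync (board A #6, board B #8) gives a common subsequence of length 4. dp[9][8] = 4 confirms this is the maximum.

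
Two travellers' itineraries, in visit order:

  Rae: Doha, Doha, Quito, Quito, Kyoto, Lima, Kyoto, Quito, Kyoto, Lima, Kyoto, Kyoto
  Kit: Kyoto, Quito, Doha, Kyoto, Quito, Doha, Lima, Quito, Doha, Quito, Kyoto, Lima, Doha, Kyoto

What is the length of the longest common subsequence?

7

Pick Doha (Rae #1, Kit #3), then Doha (Rae #2, Kit #6), then Quito (Rae #3, Kit #8), then Quito (Rae #4, Kit #10), then Kyoto (Rae #5, Kit #11), then Lima (Rae #6, Kit #12), then Kyoto (Rae #12, Kit #14); all 7 stops appear in both, in order. dp[12][14] = 7 confirms this is the maximum.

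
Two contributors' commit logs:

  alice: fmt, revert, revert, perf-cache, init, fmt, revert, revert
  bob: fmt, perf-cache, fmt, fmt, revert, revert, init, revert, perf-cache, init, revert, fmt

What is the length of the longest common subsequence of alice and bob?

6

Pick fmt (alice #1, bob #4) → revert (alice #2, bob #6) → revert (alice #3, bob #8) → perf-cache (alice #4, bob #9) → init (alice #5, bob #10) → fmt (alice #6, bob #12); all 6 commits appear in both, in order. dp[8][12] = 6 confirms this is the maximum.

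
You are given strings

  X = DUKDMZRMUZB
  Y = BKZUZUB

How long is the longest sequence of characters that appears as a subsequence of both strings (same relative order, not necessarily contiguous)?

5

Match K at X[3]=Y[2], then Z at X[6]=Y[3], then U at X[9]=Y[4], then Z at X[10]=Y[5], then B at X[11]=Y[7] — 5 characters in the same relative order in both. dp[11][7] = 5 confirms this is the maximum.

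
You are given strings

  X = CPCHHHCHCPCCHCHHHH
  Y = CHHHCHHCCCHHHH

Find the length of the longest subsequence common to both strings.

13

Taking C at X[3]=Y[1]; then H at X[4]=Y[2]; then H at X[5]=Y[3]; then H at X[6]=Y[4]; then C at X[7]=Y[5]; then H at X[8]=Y[7]; then C at X[11]=Y[8]; then C at X[12]=Y[9]; then C at X[14]=Y[10]; then H at X[15]=Y[11]; then H at X[16]=Y[12]; then H at X[17]=Y[13]; then H at X[18]=Y[14] gives a common subsequence of length 13. The LCS DP gives dp[18][14] = 13, so this is optimal.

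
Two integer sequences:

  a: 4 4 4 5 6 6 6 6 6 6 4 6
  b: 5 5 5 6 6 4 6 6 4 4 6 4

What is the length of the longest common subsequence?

Let dp[i][j] be the LCS length of the first i values of a and the first j values of b. dp[i][j] = dp[i-1][j-1]+1 when the i-th and j-th values match, else max(dp[i-1][j], dp[i][j-1]).
    ·  5  5  5  6  6  4  6  6  4  4  6  4
 ·  0  0  0  0  0  0  0  0  0  0  0  0  0
 4  0  0  0  0  0  0  1  1  1  1  1  1  1
 4  0  0  0  0  0  0  1  1  1  2  2  2  2
 4  0  0  0  0  0  0  1  1  1  2  3  3  3
 5  0  1  1  1  1  1  1  1  1  2  3  3  3
 6  0  1  1  1  2  2  2  2  2  2  3  4  4
 6  0  1  1  1  2  3  3  3  3  3  3  4  4
 6  0  1  1  1  2  3  3  4  4  4  4  4  4
 6  0  1  1  1  2  3  3  4  5  5  5  5  5
 6  0  1  1  1  2  3  3  4  5  5  5  6  6
 6  0  1  1  1  2  3  3  4  5  5  5  6  6
 4  0  1  1  1  2  3  4  4  5  6  6  6  7
 6  0  1  1  1  2  3  4  5  5  6  6  7  7
dp[12][12] = 7. One LCS (by backtracking along matches): 5, 6, 6, 6, 6, 6, 4.

7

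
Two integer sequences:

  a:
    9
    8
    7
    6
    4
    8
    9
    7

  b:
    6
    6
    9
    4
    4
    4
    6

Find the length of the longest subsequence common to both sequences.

Pick 9 [1,3], then 6 [4,7]; all 2 values appear in both, in order. The LCS DP gives dp[8][7] = 2, so this is optimal.

2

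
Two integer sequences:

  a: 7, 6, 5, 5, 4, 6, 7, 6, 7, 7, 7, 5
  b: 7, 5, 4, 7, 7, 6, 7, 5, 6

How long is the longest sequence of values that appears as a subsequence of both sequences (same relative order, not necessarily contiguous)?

Let dp[i][j] be the LCS length of the first i values of a and the first j values of b. dp[i][j] = dp[i-1][j-1]+1 when the i-th and j-th values match, else max(dp[i-1][j], dp[i][j-1]).
    ·  7  5  4  7  7  6  7  5  6
 ·  0  0  0  0  0  0  0  0  0  0
 7  0  1  1  1  1  1  1  1  1  1
 6  0  1  1  1  1  1  2  2  2  2
 5  0  1  2  2  2  2  2  2  3  3
 5  0  1  2  2  2  2  2  2  3  3
 4  0  1  2  3  3  3  3  3  3  3
 6  0  1  2  3  3  3  4  4  4  4
 7  0  1  2  3  4  4  4  5  5  5
 6  0  1  2  3  4  4  5  5  5  6
 7  0  1  2  3  4  5  5  6  6  6
 7  0  1  2  3  4  5  5  6  6  6
 7  0  1  2  3  4  5  5  6  6  6
 5  0  1  2  3  4  5  5  6  7  7
dp[12][9] = 7. One LCS (by backtracking along matches): 7, 5, 4, 7, 6, 7, 5.

7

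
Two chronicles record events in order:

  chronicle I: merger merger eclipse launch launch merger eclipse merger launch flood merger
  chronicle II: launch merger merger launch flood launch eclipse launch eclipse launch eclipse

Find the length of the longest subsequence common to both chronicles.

Match merger (chronicle I #1, chronicle II #2), merger (chronicle I #2, chronicle II #3), eclipse (chronicle I #3, chronicle II #7), launch (chronicle I #4, chronicle II #8), launch (chronicle I #5, chronicle II #10), eclipse (chronicle I #7, chronicle II #11) — 6 events in the same relative order in both. dp[11][11] = 6 confirms this is the maximum.

6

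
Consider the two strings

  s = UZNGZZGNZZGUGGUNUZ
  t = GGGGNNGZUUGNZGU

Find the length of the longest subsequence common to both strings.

Pick N (s #3, t #6), G (s #4, t #7), Z (s #5, t #8), G (s #7, t #11), N (s #8, t #12), Z (s #10, t #13), G (s #14, t #14), U (s #17, t #15); all 8 characters appear in both, in order. dp[18][15] = 8 confirms this is the maximum.

8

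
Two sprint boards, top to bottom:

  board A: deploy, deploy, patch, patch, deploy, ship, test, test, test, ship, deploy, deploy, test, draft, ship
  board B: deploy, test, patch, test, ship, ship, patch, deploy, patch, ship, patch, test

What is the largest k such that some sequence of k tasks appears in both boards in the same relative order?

6

Taking deploy at board A[1]=board B[1] → patch at board A[3]=board B[3] → patch at board A[4]=board B[7] → deploy at board A[5]=board B[8] → ship at board A[6]=board B[10] → test at board A[13]=board B[12] gives a common subsequence of length 6, and the DP table's final entry dp[15][12] is also 6, so no common subsequence is longer.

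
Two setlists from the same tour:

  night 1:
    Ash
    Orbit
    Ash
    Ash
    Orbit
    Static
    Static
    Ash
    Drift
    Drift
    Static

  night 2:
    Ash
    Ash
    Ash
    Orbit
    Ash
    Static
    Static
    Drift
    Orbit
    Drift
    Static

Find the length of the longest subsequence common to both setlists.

9

Pick Ash (night 1 #1, night 2 #1), then Ash (night 1 #3, night 2 #2), then Ash (night 1 #4, night 2 #3), then Orbit (night 1 #5, night 2 #4), then Static (night 1 #6, night 2 #6), then Static (night 1 #7, night 2 #7), then Drift (night 1 #9, night 2 #8), then Drift (night 1 #10, night 2 #10), then Static (night 1 #11, night 2 #11); all 9 songs appear in both, in order. Since dp[11][11] = 9, nothing longer is possible.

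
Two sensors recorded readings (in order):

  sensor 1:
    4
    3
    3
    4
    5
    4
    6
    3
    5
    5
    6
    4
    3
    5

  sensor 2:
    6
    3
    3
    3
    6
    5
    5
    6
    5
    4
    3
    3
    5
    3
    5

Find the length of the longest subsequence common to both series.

9

Taking 3 (sensor 1 #2, sensor 2 #3), then 3 (sensor 1 #3, sensor 2 #4), then 6 (sensor 1 #7, sensor 2 #5), then 5 (sensor 1 #9, sensor 2 #6), then 5 (sensor 1 #10, sensor 2 #7), then 6 (sensor 1 #11, sensor 2 #8), then 4 (sensor 1 #12, sensor 2 #10), then 3 (sensor 1 #13, sensor 2 #14), then 5 (sensor 1 #14, sensor 2 #15) gives a common subsequence of length 9, and the DP table's final entry dp[14][15] is also 9, so no common subsequence is longer.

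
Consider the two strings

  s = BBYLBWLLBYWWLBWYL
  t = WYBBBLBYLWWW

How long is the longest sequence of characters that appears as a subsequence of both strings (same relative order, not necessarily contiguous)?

Match B (s #1, t #3), B (s #2, t #4), B (s #5, t #5), L (s #8, t #6), B (s #9, t #7), Y (s #10, t #8), W (s #11, t #10), W (s #12, t #11), W (s #15, t #12) — 9 characters in the same relative order in both. Since dp[17][12] = 9, nothing longer is possible.

9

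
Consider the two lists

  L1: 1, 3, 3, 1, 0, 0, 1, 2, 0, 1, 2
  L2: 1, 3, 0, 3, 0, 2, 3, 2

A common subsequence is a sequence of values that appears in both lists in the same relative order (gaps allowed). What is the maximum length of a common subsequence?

Let dp[i][j] be the LCS length of the first i values of L1 and the first j values of L2. dp[i][j] = dp[i-1][j-1]+1 when the i-th and j-th values match, else max(dp[i-1][j], dp[i][j-1]).
    ·  1  3  0  3  0  2  3  2
 ·  0  0  0  0  0  0  0  0  0
 1  0  1  1  1  1  1  1  1  1
 3  0  1  2  2  2  2  2  2  2
 3  0  1  2  2  3  3  3  3  3
 1  0  1  2  2  3  3  3  3  3
 0  0  1  2  3  3  4  4  4  4
 0  0  1  2  3  3  4  4  4  4
 1  0  1  2  3  3  4  4  4  4
 2  0  1  2  3  3  4  5  5  5
 0  0  1  2  3  3  4  5  5  5
 1  0  1  2  3  3  4  5  5  5
 2  0  1  2  3  3  4  5  5  6
dp[11][8] = 6. One LCS (by backtracking along matches): 1, 3, 3, 0, 2, 2.

6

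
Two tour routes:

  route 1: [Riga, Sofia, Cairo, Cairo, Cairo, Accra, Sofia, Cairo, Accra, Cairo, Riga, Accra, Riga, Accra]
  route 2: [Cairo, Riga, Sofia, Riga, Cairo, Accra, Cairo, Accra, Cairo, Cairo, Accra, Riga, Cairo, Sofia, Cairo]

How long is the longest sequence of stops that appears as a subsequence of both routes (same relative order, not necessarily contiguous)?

9

Match Riga [1,2]; then Sofia [2,3]; then Cairo [3,5]; then Cairo [5,7]; then Accra [6,8]; then Cairo [8,9]; then Cairo [10,10]; then Accra [12,11]; then Riga [13,12] — 9 stops in the same relative order in both. The LCS DP gives dp[14][15] = 9, so this is optimal.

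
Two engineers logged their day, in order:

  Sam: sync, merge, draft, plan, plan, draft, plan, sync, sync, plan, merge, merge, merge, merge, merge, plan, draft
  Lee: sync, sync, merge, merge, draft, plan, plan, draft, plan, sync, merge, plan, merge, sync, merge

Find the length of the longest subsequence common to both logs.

Taking sync [1,2], then merge [2,4], then draft [3,5], then plan [4,6], then plan [5,7], then draft [6,8], then plan [7,9], then sync [8,10], then plan [10,12], then merge [11,13], then merge [15,15] gives a common subsequence of length 11. Since dp[17][15] = 11, nothing longer is possible.

11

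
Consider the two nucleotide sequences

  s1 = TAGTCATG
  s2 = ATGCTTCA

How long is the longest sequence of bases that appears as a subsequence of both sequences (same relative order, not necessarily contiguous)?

5

Let dp[i][j] be the LCS length of the first i bases of s1 and the first j bases of s2. dp[i][j] = dp[i-1][j-1]+1 when the i-th and j-th bases match, else max(dp[i-1][j], dp[i][j-1]).
    ·  A  T  G  C  T  T  C  A
 ·  0  0  0  0  0  0  0  0  0
 T  0  0  1  1  1  1  1  1  1
 A  0  1  1  1  1  1  1  1  2
 G  0  1  1  2  2  2  2  2  2
 T  0  1  2  2  2  3  3  3  3
 C  0  1  2  2  3  3  3  4  4
 A  0  1  2  2  3  3  3  4  5
 T  0  1  2  2  3  4  4  4  5
 G  0  1  2  3  3  4  4  4  5
dp[8][8] = 5. One LCS (by backtracking along matches): TGTCA.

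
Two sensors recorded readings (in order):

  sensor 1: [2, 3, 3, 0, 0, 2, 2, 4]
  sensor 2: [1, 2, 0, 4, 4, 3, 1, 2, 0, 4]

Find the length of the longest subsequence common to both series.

One common subsequence of length 4: 2 (sensor 1 #1, sensor 2 #2), 3 (sensor 1 #2, sensor 2 #6), 0 (sensor 1 #5, sensor 2 #9), 4 (sensor 1 #8, sensor 2 #10). dp[8][10] = 4 confirms this is the maximum.

4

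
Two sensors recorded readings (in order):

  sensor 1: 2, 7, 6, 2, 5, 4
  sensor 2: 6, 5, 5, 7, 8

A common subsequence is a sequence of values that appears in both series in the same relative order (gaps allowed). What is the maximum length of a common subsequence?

Match 6 [3,1]; then 5 [5,3] — 2 values in the same relative order in both. dp[6][5] = 2 confirms this is the maximum.

2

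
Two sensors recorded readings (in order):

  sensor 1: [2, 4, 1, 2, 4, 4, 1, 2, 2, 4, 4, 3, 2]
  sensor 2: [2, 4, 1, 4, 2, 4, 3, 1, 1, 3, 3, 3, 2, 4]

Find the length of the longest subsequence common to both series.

Pick 2 [1,1] → 4 [2,2] → 1 [3,3] → 2 [4,5] → 4 [5,6] → 1 [7,9] → 2 [9,13] → 4 [11,14]; all 8 values appear in both, in order. Since dp[13][14] = 8, nothing longer is possible.

8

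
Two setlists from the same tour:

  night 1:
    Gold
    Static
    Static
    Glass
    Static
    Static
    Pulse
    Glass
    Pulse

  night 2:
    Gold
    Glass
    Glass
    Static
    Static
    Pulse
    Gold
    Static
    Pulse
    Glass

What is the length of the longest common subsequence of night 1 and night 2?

6

Pick Gold (night 1 #1, night 2 #1), then Static (night 1 #2, night 2 #4), then Static (night 1 #3, night 2 #5), then Static (night 1 #6, night 2 #8), then Pulse (night 1 #7, night 2 #9), then Glass (night 1 #8, night 2 #10); all 6 songs appear in both, in order. dp[9][10] = 6 confirms this is the maximum.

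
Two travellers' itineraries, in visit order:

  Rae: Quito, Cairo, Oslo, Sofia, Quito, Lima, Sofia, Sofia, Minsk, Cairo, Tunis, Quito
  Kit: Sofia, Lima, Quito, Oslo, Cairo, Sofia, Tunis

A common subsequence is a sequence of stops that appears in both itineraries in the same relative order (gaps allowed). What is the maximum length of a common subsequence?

4

One common subsequence of length 4: Quito [1,3], then Cairo [2,5], then Sofia [8,6], then Tunis [11,7], and the DP table's final entry dp[12][7] is also 4, so no common subsequence is longer.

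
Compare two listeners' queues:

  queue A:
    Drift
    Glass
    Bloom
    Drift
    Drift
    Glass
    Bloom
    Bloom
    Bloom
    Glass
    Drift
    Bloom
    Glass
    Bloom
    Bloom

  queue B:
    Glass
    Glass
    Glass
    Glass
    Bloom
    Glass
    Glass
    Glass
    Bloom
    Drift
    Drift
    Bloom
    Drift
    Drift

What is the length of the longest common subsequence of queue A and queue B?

7

Pick Glass [2,4], Bloom [3,5], Glass [6,6], Glass [10,7], Glass [13,8], Bloom [14,9], Bloom [15,12]; all 7 songs appear in both, in order. The LCS DP gives dp[15][14] = 7, so this is optimal.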